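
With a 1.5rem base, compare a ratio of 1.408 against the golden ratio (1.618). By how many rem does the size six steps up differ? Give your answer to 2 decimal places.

At 1.408: 1.5 × 1.408⁶ = 11.6871rem
Golden ratio: 1.5 × 1.618⁶ = 26.9130rem
Difference: 26.9130 − 11.6871 = 15.2259rem

15.23rem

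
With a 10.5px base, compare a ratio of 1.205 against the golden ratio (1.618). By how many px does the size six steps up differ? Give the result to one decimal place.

At 1.205: 10.5 × 1.205⁶ = 32.145px
Golden ratio: 10.5 × 1.618⁶ = 188.391px
Difference: 188.391 − 32.145 = 156.246px

156.2px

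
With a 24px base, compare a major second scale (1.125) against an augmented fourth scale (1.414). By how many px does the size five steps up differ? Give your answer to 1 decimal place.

Major second: 24.0 × 1.125⁵ = 43.249px
Augmented fourth: 24.0 × 1.414⁵ = 135.662px
Difference: 135.662 − 43.249 = 92.413px

92.4px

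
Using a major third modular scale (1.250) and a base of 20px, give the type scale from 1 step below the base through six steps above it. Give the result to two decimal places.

Step -1: 20.0 ÷ 1.250 = 16.00
Step 0: 20px
Step 1: 20.0 × 1.250 = 25.00
Step 2: 20.0 × 1.250² = 31.25
Step 3: 20.0 × 1.250³ = 39.06
Step 4: 20.0 × 1.250⁴ = 48.83
Step 5: 20.0 × 1.250⁵ = 61.04
Step 6: 20.0 × 1.250⁶ = 76.29

16.00px, 20.00px, 25.00px, 31.25px, 39.06px, 48.83px, 61.04px, 76.29px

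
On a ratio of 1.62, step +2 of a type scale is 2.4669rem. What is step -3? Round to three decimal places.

0.221rem

Moving from step +2 to step -3 is 5 steps down, so divide by r⁵.
2.4669 ÷ 1.62⁵ = 2.4669 ÷ 11.15771 ≈ 0.221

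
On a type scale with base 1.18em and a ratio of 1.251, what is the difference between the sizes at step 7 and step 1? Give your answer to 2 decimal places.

4.18em

Step 1: 1.18 × 1.251 = 1.4762em
Step 7: 1.18 × 1.251⁷ = 5.6583em
Difference: 5.6583 − 1.4762 = 4.1821em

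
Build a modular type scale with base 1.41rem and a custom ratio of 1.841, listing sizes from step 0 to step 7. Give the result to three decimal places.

Step 0: 1.41rem
Step 1: 1.41 × 1.841 = 2.596
Step 2: 1.41 × 1.841² = 4.779
Step 3: 1.41 × 1.841³ = 8.798
Step 4: 1.41 × 1.841⁴ = 16.197
Step 5: 1.41 × 1.841⁵ = 29.819
Step 6: 1.41 × 1.841⁶ = 54.896
Step 7: 1.41 × 1.841⁷ = 101.064

1.410rem, 2.596rem, 4.779rem, 8.798rem, 16.197rem, 29.819rem, 54.896rem, 101.064rem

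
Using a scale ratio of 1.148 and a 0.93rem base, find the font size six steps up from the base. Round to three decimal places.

2.129rem

Every step multiplies by the scale ratio.
0.93 × 1.148⁶ = 0.93 × 2.28903 ≈ 2.129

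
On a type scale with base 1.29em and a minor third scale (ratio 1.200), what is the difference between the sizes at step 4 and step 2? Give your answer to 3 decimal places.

0.817em

Step 2: 1.29 × 1.200² = 1.85760em
Step 4: 1.29 × 1.200⁴ = 2.67494em
Difference: 2.67494 − 1.85760 = 0.81734em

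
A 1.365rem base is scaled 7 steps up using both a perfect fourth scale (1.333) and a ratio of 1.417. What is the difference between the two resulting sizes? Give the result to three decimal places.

5.449rem

Perfect fourth: 1.365 × 1.333⁷ = 10.20807rem
At 1.417: 1.365 × 1.417⁷ = 15.65747rem
Difference: 15.65747 − 10.20807 = 5.44940rem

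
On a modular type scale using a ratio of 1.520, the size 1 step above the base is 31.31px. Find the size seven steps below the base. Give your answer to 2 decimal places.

1.10px

Moving from step +1 to step -7 is 8 steps down, so divide by r⁸.
31.31 ÷ 1.520⁸ = 31.31 ÷ 28.49369 ≈ 1.099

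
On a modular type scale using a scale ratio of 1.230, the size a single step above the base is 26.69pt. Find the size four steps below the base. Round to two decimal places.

The gap is -4 − (1) = -5 steps, so the factor is 1.230^-5.
26.69 ÷ 1.230⁵ = 26.69 ÷ 2.81531 ≈ 9.480

9.48pt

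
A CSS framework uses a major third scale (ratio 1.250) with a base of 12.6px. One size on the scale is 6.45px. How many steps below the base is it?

1.250ⁿ = 12.6 / 6.45 = 1.9535
n = ln(1.9535) / ln(1.250) = 0.6696 / 0.2231 ≈ 3.00

3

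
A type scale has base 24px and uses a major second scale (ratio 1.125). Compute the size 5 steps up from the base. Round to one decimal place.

Each step on a modular scale multiplies by the ratio, so the size n steps from the base is base × ratioⁿ.
24.0 × 1.125⁵ = 24.0 × 1.80203 ≈ 43.25

43.2px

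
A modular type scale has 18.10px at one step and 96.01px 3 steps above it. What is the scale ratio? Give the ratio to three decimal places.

1.744

The ratio satisfies 18.10 × r³ = 96.01, so r = (96.01 / 18.10)^(1/3).
r = 5.3044^(1/3) ≈ 1.7440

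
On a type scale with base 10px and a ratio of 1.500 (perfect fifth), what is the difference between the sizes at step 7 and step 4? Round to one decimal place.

120.2px

Step 4: 10.0 × 1.500⁴ = 50.625px
Step 7: 10.0 × 1.500⁷ = 170.859px
Difference: 170.859 − 50.625 = 120.234px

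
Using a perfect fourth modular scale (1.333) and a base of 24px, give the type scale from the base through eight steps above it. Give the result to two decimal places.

24.00px, 31.99px, 42.65px, 56.85px, 75.78px, 101.01px, 134.65px, 179.48px, 239.25px

Step 0: 24px
Step 1: 24.0 × 1.333 = 31.99
Step 2: 24.0 × 1.333² = 42.65
Step 3: 24.0 × 1.333³ = 56.85
Step 4: 24.0 × 1.333⁴ = 75.78
Step 5: 24.0 × 1.333⁵ = 101.01
Step 6: 24.0 × 1.333⁶ = 134.65
Step 7: 24.0 × 1.333⁷ = 179.48
Step 8: 24.0 × 1.333⁸ = 239.25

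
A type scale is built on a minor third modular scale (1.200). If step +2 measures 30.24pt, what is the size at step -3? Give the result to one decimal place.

12.2pt

30.24 ÷ 1.200⁵ = 30.24 ÷ 2.48832 ≈ 12.153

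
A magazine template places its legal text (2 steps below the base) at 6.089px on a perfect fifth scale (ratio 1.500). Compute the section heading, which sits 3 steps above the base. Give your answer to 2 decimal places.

Moving from step -2 to step +3 is 5 steps up, so multiply by r⁵.
6.089 × 1.500⁵ = 6.089 × 7.59375 ≈ 46.238

46.24px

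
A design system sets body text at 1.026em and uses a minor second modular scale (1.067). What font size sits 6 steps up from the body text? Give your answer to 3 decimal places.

1.514em

Each step on a modular scale multiplies by the ratio, so the size n steps from the base is base × ratioⁿ.
1.026 × 1.067⁶ = 1.026 × 1.47566 ≈ 1.514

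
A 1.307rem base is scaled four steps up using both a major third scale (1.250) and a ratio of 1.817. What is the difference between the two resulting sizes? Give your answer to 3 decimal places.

Major third: 1.307 × 1.250⁴ = 3.19092rem
At 1.817: 1.307 × 1.817⁴ = 14.24608rem
Difference: 14.24608 − 3.19092 = 11.05516rem

11.055rem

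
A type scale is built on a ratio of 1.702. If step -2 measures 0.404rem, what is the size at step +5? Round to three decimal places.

16.715rem

The gap is 5 − (-2) = 7 steps, so the factor is 1.702^7.
0.404 × 1.702⁷ = 0.404 × 41.37299 ≈ 16.715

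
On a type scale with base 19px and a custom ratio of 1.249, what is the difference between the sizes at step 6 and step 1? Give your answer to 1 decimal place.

Step 1: 19.0 × 1.249 = 23.731px
Step 6: 19.0 × 1.249⁶ = 72.132px
Difference: 72.132 − 23.731 = 48.401px

48.4px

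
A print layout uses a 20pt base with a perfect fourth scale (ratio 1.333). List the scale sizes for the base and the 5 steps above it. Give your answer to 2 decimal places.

20.00pt, 26.66pt, 35.54pt, 47.37pt, 63.15pt, 84.17pt

Step 0: 20pt
Step 1: 20.0 × 1.333 = 26.66
Step 2: 20.0 × 1.333² = 35.54
Step 3: 20.0 × 1.333³ = 47.37
Step 4: 20.0 × 1.333⁴ = 63.15
Step 5: 20.0 × 1.333⁵ = 84.17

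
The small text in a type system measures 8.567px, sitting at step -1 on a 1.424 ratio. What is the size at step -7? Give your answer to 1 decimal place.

1.0px

Moving from step -1 to step -7 is 6 steps down, so divide by r⁶.
8.567 ÷ 1.424⁶ = 8.567 ÷ 8.33796 ≈ 1.027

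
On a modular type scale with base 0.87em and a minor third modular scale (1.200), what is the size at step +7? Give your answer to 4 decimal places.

3.1174em

0.87 × 1.200⁷ = 0.87 × 3.58318 ≈ 3.1174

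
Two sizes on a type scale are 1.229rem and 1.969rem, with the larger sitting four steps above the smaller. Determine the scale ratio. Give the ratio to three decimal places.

1.125

The ratio satisfies 1.229 × r⁴ = 1.969, so r = (1.969 / 1.229)^(1/4).
r = 1.6021^(1/4) ≈ 1.1251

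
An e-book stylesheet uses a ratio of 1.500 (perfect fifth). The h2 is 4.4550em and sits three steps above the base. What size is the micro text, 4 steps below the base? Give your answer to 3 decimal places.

4.4550 ÷ 1.500⁷ = 4.4550 ÷ 17.08594 ≈ 0.261

0.261em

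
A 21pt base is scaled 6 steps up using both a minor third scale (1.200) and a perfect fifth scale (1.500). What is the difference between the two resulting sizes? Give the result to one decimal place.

176.5pt

Minor third: 21.0 × 1.200⁶ = 62.706pt
Perfect fifth: 21.0 × 1.500⁶ = 239.203pt
Difference: 239.203 − 62.706 = 176.497pt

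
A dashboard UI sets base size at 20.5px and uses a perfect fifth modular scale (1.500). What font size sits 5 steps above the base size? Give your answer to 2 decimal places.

A modular type scale is a geometric sequence: sizeₙ = base × rⁿ.
20.5 × 1.500⁵ = 20.5 × 7.59375 ≈ 155.67

155.67px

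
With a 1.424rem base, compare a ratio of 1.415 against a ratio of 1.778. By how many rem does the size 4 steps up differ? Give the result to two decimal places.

8.52rem

At 1.415: 1.424 × 1.415⁴ = 5.7087rem
At 1.778: 1.424 × 1.778⁴ = 14.2311rem
Difference: 14.2311 − 5.7087 = 8.5224rem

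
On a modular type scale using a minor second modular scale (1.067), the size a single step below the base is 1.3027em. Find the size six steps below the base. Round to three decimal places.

0.942em

1.3027 ÷ 1.067⁵ = 1.3027 ÷ 1.38300 ≈ 0.942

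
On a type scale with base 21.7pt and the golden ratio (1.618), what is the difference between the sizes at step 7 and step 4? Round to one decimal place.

Step 4: 21.7 × 1.618⁴ = 148.722pt
Step 7: 21.7 × 1.618⁷ = 629.955pt
Difference: 629.955 − 148.722 = 481.233pt

481.2pt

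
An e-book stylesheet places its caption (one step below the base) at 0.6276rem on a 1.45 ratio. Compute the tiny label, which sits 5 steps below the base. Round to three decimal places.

The gap is -5 − (-1) = -4 steps, so the factor is 1.45^-4.
0.6276 ÷ 1.45⁴ = 0.6276 ÷ 4.42051 ≈ 0.142

0.142rem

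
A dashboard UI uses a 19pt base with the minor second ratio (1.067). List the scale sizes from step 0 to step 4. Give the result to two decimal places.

19.00pt, 20.27pt, 21.63pt, 23.08pt, 24.63pt

Step 0: 19pt
Step 1: 19.0 × 1.067 = 20.27
Step 2: 19.0 × 1.067² = 21.63
Step 3: 19.0 × 1.067³ = 23.08
Step 4: 19.0 × 1.067⁴ = 24.63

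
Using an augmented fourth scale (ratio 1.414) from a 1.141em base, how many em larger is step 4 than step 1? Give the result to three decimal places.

2.948em

Step 1: 1.141 × 1.414 = 1.61337em
Step 4: 1.141 × 1.414⁴ = 4.56124em
Difference: 4.56124 − 1.61337 = 2.94787em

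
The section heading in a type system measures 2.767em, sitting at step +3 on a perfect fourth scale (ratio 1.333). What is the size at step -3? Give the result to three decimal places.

0.493em

The gap is -3 − (3) = -6 steps, so the factor is 1.333^-6.
2.767 ÷ 1.333⁶ = 2.767 ÷ 5.61023 ≈ 0.493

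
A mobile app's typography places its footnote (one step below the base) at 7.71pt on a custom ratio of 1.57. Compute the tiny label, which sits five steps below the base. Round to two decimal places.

7.71 ÷ 1.57⁴ = 7.71 ÷ 6.07573 ≈ 1.269

1.27pt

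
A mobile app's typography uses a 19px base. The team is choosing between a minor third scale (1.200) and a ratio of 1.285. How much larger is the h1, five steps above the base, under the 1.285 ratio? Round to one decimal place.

Minor third: 19.0 × 1.200⁵ = 47.278px
At 1.285: 19.0 × 1.285⁵ = 66.569px
Difference: 66.569 − 47.278 = 19.291px

19.3px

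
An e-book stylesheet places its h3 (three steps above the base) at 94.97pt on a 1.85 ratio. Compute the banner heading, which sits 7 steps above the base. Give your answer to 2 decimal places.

1112.43pt

94.97 × 1.85⁴ = 94.97 × 11.71351 ≈ 1112.432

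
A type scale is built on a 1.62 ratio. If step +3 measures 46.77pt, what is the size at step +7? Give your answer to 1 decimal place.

The gap is 7 − (3) = 4 steps, so the factor is 1.62^4.
46.77 × 1.62⁴ = 46.77 × 6.88748 ≈ 322.127

322.1pt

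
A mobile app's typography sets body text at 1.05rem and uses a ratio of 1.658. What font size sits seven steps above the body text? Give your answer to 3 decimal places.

36.164rem

1.05 × 1.658⁷ = 1.05 × 34.44226 ≈ 36.164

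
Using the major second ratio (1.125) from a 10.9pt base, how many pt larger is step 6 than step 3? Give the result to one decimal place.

Step 3: 10.9 × 1.125³ = 15.520pt
Step 6: 10.9 × 1.125⁶ = 22.097pt
Difference: 22.097 − 15.520 = 6.577pt

6.6pt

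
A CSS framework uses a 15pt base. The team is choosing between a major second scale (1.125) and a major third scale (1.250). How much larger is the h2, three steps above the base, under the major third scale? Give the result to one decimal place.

Major second: 15.0 × 1.125³ = 21.357pt
Major third: 15.0 × 1.250³ = 29.297pt
Difference: 29.297 − 21.357 = 7.940pt

7.9pt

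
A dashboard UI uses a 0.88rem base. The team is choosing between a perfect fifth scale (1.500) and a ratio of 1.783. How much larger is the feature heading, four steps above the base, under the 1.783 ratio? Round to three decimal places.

Perfect fifth: 0.88 × 1.500⁴ = 4.45500rem
At 1.783: 0.88 × 1.783⁴ = 8.89381rem
Difference: 8.89381 − 4.45500 = 4.43881rem

4.439rem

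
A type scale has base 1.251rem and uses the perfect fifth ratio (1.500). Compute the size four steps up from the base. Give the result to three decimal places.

1.251 × 1.500⁴ = 1.251 × 5.06250 ≈ 6.333

6.333rem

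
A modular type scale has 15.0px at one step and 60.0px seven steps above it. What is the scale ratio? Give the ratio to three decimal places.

The ratio satisfies 15.0 × r⁷ = 60.0, so r = (60.0 / 15.0)^(1/7).
r = 4.0000^(1/7) ≈ 1.2190

1.219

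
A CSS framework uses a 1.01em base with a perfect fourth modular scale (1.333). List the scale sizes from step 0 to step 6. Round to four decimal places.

Step 0: 1.01em
Step 1: 1.01 × 1.333 = 1.3463
Step 2: 1.01 × 1.333² = 1.7947
Step 3: 1.01 × 1.333³ = 2.3923
Step 4: 1.01 × 1.333⁴ = 3.1889
Step 5: 1.01 × 1.333⁵ = 4.2508
Step 6: 1.01 × 1.333⁶ = 5.6663

1.0100em, 1.3463em, 1.7947em, 2.3923em, 3.1889em, 4.2508em, 5.6663em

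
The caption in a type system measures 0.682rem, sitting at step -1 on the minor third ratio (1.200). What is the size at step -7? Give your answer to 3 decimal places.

Moving from step -1 to step -7 is 6 steps down, so divide by r⁶.
0.682 ÷ 1.200⁶ = 0.682 ÷ 2.98598 ≈ 0.228

0.228rem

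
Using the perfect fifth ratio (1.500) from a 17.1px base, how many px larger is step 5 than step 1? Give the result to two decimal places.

104.20px

Step 1: 17.1 × 1.500 = 25.6500px
Step 5: 17.1 × 1.500⁵ = 129.8531px
Difference: 129.8531 − 25.6500 = 104.2031px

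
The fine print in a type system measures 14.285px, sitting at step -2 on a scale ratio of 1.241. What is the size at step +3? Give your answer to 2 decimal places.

42.05px

Moving from step -2 to step +3 is 5 steps up, so multiply by r⁵.
14.285 × 1.241⁵ = 14.285 × 2.94347 ≈ 42.047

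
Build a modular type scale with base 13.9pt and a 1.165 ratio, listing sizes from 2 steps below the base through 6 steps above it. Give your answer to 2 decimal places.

Step -2: 13.9 ÷ 1.165² = 10.24
Step -1: 13.9 ÷ 1.165 = 11.93
Step 0: 13.9pt
Step 1: 13.9 × 1.165 = 16.19
Step 2: 13.9 × 1.165² = 18.87
Step 3: 13.9 × 1.165³ = 21.98
Step 4: 13.9 × 1.165⁴ = 25.60
Step 5: 13.9 × 1.165⁵ = 29.83
Step 6: 13.9 × 1.165⁶ = 34.75

10.24pt, 11.93pt, 13.90pt, 16.19pt, 18.87pt, 21.98pt, 25.60pt, 29.83pt, 34.75pt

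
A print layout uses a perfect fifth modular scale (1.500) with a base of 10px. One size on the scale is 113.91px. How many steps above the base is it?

6

1.500ⁿ = 113.91 / 10 = 11.3910
n = ln(11.3910) / ln(1.500) = 2.4328 / 0.4055 ≈ 6.00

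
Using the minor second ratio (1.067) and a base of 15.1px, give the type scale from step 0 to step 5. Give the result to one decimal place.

Step 0: 15.1px
Step 1: 15.1 × 1.067 = 16.1
Step 2: 15.1 × 1.067² = 17.2
Step 3: 15.1 × 1.067³ = 18.3
Step 4: 15.1 × 1.067⁴ = 19.6
Step 5: 15.1 × 1.067⁵ = 20.9

15.1px, 16.1px, 17.2px, 18.3px, 19.6px, 20.9px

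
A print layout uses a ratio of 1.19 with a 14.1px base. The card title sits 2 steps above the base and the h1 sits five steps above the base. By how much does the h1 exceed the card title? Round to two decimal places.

Step 2: 14.1 × 1.19² = 19.9670px
Step 5: 14.1 × 1.19⁵ = 33.6476px
Difference: 33.6476 − 19.9670 = 13.6806px

13.68px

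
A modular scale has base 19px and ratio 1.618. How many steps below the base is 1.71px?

5

1.618ⁿ = 19 / 1.71 = 11.1111
n = ln(11.1111) / ln(1.618) = 2.4079 / 0.4812 ≈ 5.00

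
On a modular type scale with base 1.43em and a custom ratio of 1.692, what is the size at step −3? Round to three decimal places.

Each step on a modular scale multiplies by the ratio, so the size n steps from the base is base × ratioⁿ.
1.43 ÷ 1.692³ = 1.43 ÷ 4.84397 ≈ 0.295

0.295em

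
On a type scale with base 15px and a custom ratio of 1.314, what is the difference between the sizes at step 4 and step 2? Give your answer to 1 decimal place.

18.8px

Step 2: 15.0 × 1.314² = 25.899px
Step 4: 15.0 × 1.314⁴ = 44.717px
Difference: 44.717 − 25.899 = 18.818px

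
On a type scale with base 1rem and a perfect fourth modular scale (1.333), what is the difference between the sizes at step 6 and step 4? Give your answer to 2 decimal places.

2.45rem

Step 4: 1.0 × 1.333⁴ = 3.1573rem
Step 6: 1.0 × 1.333⁶ = 5.6102rem
Difference: 5.6102 − 3.1573 = 2.4529rem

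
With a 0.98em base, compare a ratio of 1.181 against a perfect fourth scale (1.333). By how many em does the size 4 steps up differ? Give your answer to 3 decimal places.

At 1.181: 0.98 × 1.181⁴ = 1.90645em
Perfect fourth: 0.98 × 1.333⁴ = 3.09419em
Difference: 3.09419 − 1.90645 = 1.18774em

1.188em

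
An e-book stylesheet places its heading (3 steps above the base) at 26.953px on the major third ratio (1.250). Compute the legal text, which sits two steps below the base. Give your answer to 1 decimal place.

8.8px

26.953 ÷ 1.250⁵ = 26.953 ÷ 3.05176 ≈ 8.832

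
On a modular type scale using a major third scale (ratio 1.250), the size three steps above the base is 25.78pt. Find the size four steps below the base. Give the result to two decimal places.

25.78 ÷ 1.250⁷ = 25.78 ÷ 4.76837 ≈ 5.406

5.41pt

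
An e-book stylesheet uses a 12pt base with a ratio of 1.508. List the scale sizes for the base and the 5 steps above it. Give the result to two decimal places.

12.00pt, 18.10pt, 27.29pt, 41.15pt, 62.06pt, 93.58pt

Step 0: 12pt
Step 1: 12.0 × 1.508 = 18.10
Step 2: 12.0 × 1.508² = 27.29
Step 3: 12.0 × 1.508³ = 41.15
Step 4: 12.0 × 1.508⁴ = 62.06
Step 5: 12.0 × 1.508⁵ = 93.58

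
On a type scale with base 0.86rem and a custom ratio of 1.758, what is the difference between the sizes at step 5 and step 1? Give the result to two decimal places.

Step 1: 0.86 × 1.758 = 1.5119rem
Step 5: 0.86 × 1.758⁵ = 14.4409rem
Difference: 14.4409 − 1.5119 = 12.9290rem

12.93rem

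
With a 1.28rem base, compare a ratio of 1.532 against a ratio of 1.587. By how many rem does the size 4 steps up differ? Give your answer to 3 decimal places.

At 1.532: 1.28 × 1.532⁴ = 7.05091rem
At 1.587: 1.28 × 1.587⁴ = 8.11928rem
Difference: 8.11928 − 7.05091 = 1.06837rem

1.068rem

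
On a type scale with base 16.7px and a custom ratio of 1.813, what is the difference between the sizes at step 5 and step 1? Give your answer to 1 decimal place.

296.8px

Step 1: 16.7 × 1.813 = 30.277px
Step 5: 16.7 × 1.813⁵ = 327.119px
Difference: 327.119 − 30.277 = 296.842px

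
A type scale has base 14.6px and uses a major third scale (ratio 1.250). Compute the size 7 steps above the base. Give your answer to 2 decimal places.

69.62px

Each step on a modular scale multiplies by the ratio, so the size n steps from the base is base × ratioⁿ.
14.6 × 1.250⁷ = 14.6 × 4.76837 ≈ 69.62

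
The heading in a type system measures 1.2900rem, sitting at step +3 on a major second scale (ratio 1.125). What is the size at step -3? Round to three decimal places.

The gap is -3 − (3) = -6 steps, so the factor is 1.125^-6.
1.2900 ÷ 1.125⁶ = 1.2900 ÷ 2.02729 ≈ 0.636

0.636rem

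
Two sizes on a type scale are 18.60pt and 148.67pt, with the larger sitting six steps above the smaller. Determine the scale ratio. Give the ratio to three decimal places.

1.414

The ratio satisfies 18.60 × r⁶ = 148.67, so r = (148.67 / 18.60)^(1/6).
r = 7.9930^(1/6) ≈ 1.4140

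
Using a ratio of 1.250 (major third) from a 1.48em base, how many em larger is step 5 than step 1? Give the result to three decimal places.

Step 1: 1.48 × 1.250 = 1.85000em
Step 5: 1.48 × 1.250⁵ = 4.51660em
Difference: 4.51660 − 1.85000 = 2.66660em

2.667em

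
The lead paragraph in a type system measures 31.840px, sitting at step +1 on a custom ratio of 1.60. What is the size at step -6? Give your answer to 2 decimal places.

31.840 ÷ 1.60⁷ = 31.840 ÷ 26.84355 ≈ 1.186

1.19px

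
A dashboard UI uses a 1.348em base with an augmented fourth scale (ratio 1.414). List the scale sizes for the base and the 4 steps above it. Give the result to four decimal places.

Step 0: 1.348em
Step 1: 1.348 × 1.414 = 1.9061
Step 2: 1.348 × 1.414² = 2.6952
Step 3: 1.348 × 1.414³ = 3.8110
Step 4: 1.348 × 1.414⁴ = 5.3887

1.3480em, 1.9061em, 2.6952em, 3.8110em, 5.3887em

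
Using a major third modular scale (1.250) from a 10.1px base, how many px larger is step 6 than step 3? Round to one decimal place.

18.8px

Step 3: 10.1 × 1.250³ = 19.727px
Step 6: 10.1 × 1.250⁶ = 38.528px
Difference: 38.528 − 19.727 = 18.801px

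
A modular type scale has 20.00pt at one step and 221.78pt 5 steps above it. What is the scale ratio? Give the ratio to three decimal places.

r⁵ = 221.78 / 20.00, so r = (221.78/20.00)^(1/5).
r = 11.0890^(1/5) ≈ 1.6180

1.618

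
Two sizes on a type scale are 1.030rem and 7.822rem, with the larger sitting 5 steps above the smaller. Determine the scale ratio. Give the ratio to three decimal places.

The ratio satisfies 1.030 × r⁵ = 7.822, so r = (7.822 / 1.030)^(1/5).
r = 7.5942^(1/5) ≈ 1.5000

1.500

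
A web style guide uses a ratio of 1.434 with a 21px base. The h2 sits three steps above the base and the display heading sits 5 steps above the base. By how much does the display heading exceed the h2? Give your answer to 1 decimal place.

65.4px

Step 3: 21.0 × 1.434³ = 61.925px
Step 5: 21.0 × 1.434⁵ = 127.340px
Difference: 127.340 − 61.925 = 65.415px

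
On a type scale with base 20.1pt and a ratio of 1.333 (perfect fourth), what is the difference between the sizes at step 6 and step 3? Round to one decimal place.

65.2pt

Step 3: 20.1 × 1.333³ = 47.609pt
Step 6: 20.1 × 1.333⁶ = 112.766pt
Difference: 112.766 − 47.609 = 65.157pt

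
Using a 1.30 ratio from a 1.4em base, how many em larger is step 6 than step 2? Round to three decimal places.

Step 2: 1.4 × 1.30² = 2.36600em
Step 6: 1.4 × 1.30⁶ = 6.75753em
Difference: 6.75753 − 2.36600 = 4.39153em

4.392em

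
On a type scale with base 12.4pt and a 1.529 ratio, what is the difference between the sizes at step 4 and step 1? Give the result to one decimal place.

Step 1: 12.4 × 1.529 = 18.960pt
Step 4: 12.4 × 1.529⁴ = 67.772pt
Difference: 67.772 − 18.960 = 48.812pt

48.8pt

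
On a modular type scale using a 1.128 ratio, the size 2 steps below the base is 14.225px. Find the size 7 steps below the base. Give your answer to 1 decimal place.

14.225 ÷ 1.128⁵ = 14.225 ÷ 1.82619 ≈ 7.789

7.8px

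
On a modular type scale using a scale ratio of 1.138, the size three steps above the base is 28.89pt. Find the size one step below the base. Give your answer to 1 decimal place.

17.2pt

The gap is -1 − (3) = -4 steps, so the factor is 1.138^-4.
28.89 ÷ 1.138⁴ = 28.89 ÷ 1.67714 ≈ 17.226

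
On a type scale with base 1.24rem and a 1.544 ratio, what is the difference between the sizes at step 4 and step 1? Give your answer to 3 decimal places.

5.133rem

Step 1: 1.24 × 1.544 = 1.91456rem
Step 4: 1.24 × 1.544⁴ = 7.04711rem
Difference: 7.04711 − 1.91456 = 5.13255rem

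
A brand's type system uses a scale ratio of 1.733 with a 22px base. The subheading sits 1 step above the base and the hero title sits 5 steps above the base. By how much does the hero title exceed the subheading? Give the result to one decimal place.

Step 1: 22.0 × 1.733 = 38.126px
Step 5: 22.0 × 1.733⁵ = 343.887px
Difference: 343.887 − 38.126 = 305.761px

305.8px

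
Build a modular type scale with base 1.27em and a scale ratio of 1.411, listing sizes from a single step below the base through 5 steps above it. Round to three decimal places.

0.900em, 1.270em, 1.792em, 2.528em, 3.568em, 5.034em, 7.103em

Step -1: 1.27 ÷ 1.411 = 0.900
Step 0: 1.27em
Step 1: 1.27 × 1.411 = 1.792
Step 2: 1.27 × 1.411² = 2.528
Step 3: 1.27 × 1.411³ = 3.568
Step 4: 1.27 × 1.411⁴ = 5.034
Step 5: 1.27 × 1.411⁵ = 7.103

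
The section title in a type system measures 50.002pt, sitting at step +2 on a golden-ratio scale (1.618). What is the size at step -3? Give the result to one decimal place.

50.002 ÷ 1.618⁵ = 50.002 ÷ 11.08901 ≈ 4.509

4.5pt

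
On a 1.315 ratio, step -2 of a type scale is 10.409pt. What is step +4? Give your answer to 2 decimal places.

53.82pt

10.409 × 1.315⁶ = 10.409 × 5.17076 ≈ 53.822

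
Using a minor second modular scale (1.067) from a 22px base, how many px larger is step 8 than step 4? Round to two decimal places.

8.45px

Step 4: 22.0 × 1.067⁴ = 28.5155px
Step 8: 22.0 × 1.067⁸ = 36.9605px
Difference: 36.9605 − 28.5155 = 8.4450px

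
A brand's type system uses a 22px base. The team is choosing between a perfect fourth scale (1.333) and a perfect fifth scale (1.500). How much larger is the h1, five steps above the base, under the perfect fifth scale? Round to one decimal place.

Perfect fourth: 22.0 × 1.333⁵ = 92.592px
Perfect fifth: 22.0 × 1.500⁵ = 167.062px
Difference: 167.062 − 92.592 = 74.470px

74.5px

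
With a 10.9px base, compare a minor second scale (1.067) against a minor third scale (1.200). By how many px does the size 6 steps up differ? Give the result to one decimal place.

Minor second: 10.9 × 1.067⁶ = 16.085px
Minor third: 10.9 × 1.200⁶ = 32.547px
Difference: 32.547 − 16.085 = 16.462px

16.5px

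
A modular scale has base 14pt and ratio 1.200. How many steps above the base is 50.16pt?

7

1.200ⁿ = 50.16 / 14 = 3.5829
n = ln(3.5829) / ln(1.200) = 1.2762 / 0.1823 ≈ 7.00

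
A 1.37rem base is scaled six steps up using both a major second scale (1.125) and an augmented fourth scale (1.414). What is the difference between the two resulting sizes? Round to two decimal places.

8.17rem

Major second: 1.37 × 1.125⁶ = 2.7774rem
Augmented fourth: 1.37 × 1.414⁶ = 10.9501rem
Difference: 10.9501 − 2.7774 = 8.1727rem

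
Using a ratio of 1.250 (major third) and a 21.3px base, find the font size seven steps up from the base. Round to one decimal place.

101.6px

21.3 × 1.250⁷ = 21.3 × 4.76837 ≈ 101.57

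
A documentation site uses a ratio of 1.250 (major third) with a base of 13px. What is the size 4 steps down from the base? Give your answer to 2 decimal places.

13.0 ÷ 1.250⁴ = 13.0 ÷ 2.44141 ≈ 5.32

5.32px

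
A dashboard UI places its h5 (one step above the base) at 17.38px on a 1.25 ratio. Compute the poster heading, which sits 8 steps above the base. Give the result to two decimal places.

17.38 × 1.25⁷ = 17.38 × 4.76837 ≈ 82.874

82.87px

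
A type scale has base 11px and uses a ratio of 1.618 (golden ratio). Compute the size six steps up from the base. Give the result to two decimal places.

A modular type scale is a geometric sequence: sizeₙ = base × rⁿ.
11.0 × 1.618⁶ = 11.0 × 17.94201 ≈ 197.36

197.36px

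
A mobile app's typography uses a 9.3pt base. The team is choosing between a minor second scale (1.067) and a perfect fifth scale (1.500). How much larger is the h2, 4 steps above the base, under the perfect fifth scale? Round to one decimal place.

35.0pt

Minor second: 9.3 × 1.067⁴ = 12.054pt
Perfect fifth: 9.3 × 1.500⁴ = 47.081pt
Difference: 47.081 − 12.054 = 35.027pt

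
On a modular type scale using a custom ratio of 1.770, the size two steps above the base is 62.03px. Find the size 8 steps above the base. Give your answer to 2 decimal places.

1907.40px

The gap is 8 − (2) = 6 steps, so the factor is 1.770^6.
62.03 × 1.770⁶ = 62.03 × 30.74961 ≈ 1907.398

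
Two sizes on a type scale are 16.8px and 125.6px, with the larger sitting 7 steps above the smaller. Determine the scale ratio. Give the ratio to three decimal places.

r⁷ = 125.6 / 16.8, so r = (125.6/16.8)^(1/7).
r = 7.4762^(1/7) ≈ 1.3329

1.333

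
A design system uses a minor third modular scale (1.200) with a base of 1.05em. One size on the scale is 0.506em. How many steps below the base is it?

4

1.200ⁿ = 1.05 / 0.506 = 2.0751
n = ln(2.0751) / ln(1.200) = 0.7300 / 0.1823 ≈ 4.00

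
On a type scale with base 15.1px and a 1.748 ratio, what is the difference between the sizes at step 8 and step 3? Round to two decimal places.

1235.51px

Step 3: 15.1 × 1.748³ = 80.6494px
Step 8: 15.1 × 1.748⁸ = 1316.1590px
Difference: 1316.1590 − 80.6494 = 1235.5096px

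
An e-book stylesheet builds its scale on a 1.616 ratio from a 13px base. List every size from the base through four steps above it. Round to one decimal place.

13.0px, 21.0px, 33.9px, 54.9px, 88.7px

Step 0: 13px
Step 1: 13.0 × 1.616 = 21.0
Step 2: 13.0 × 1.616² = 33.9
Step 3: 13.0 × 1.616³ = 54.9
Step 4: 13.0 × 1.616⁴ = 88.7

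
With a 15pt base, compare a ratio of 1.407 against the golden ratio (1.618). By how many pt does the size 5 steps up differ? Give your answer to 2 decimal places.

83.62pt

At 1.407: 15.0 × 1.407⁵ = 82.7107pt
Golden ratio: 15.0 × 1.618⁵ = 166.3351pt
Difference: 166.3351 − 82.7107 = 83.6244pt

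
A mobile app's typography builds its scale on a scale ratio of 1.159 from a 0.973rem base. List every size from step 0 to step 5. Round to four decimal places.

Step 0: 0.973rem
Step 1: 0.973 × 1.159 = 1.1277
Step 2: 0.973 × 1.159² = 1.3070
Step 3: 0.973 × 1.159³ = 1.5148
Step 4: 0.973 × 1.159⁴ = 1.7557
Step 5: 0.973 × 1.159⁵ = 2.0348

0.9730rem, 1.1277rem, 1.3070rem, 1.5148rem, 1.7557rem, 2.0348rem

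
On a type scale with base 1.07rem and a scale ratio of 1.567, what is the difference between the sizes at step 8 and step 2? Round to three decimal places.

36.271rem

Step 2: 1.07 × 1.567² = 2.62737rem
Step 8: 1.07 × 1.567⁸ = 38.89876rem
Difference: 38.89876 − 2.62737 = 36.27139rem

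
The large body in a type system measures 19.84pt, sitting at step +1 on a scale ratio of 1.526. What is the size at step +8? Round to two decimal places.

382.32pt

19.84 × 1.526⁷ = 19.84 × 19.27000 ≈ 382.317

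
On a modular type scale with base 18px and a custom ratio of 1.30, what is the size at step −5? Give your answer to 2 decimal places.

Every step multiplies by the scale ratio.
18.0 ÷ 1.30⁵ = 18.0 ÷ 3.71293 ≈ 4.85

4.85px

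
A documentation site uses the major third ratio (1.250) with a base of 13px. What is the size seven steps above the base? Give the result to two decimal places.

61.99px

Every step multiplies by the scale ratio.
13.0 × 1.250⁷ = 13.0 × 4.76837 ≈ 61.99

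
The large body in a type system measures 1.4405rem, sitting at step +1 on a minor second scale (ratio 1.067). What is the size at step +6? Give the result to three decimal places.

1.992rem

The gap is 6 − (1) = 5 steps, so the factor is 1.067^5.
1.4405 × 1.067⁵ = 1.4405 × 1.38300 ≈ 1.992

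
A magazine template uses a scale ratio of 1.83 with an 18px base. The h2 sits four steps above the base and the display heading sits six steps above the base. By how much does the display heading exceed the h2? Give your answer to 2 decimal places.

474.18px

Step 4: 18.0 × 1.83⁴ = 201.8724px
Step 6: 18.0 × 1.83⁶ = 676.0504px
Difference: 676.0504 − 201.8724 = 474.1780px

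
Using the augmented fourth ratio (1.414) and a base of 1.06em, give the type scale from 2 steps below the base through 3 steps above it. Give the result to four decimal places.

Step -2: 1.06 ÷ 1.414² = 0.5302
Step -1: 1.06 ÷ 1.414 = 0.7496
Step 0: 1.06em
Step 1: 1.06 × 1.414 = 1.4988
Step 2: 1.06 × 1.414² = 2.1194
Step 3: 1.06 × 1.414³ = 2.9968

0.5302em, 0.7496em, 1.0600em, 1.4988em, 2.1194em, 2.9968em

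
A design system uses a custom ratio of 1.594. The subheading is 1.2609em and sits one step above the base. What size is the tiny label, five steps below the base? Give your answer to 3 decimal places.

Moving from step +1 to step -5 is 6 steps down, so divide by r⁶.
1.2609 ÷ 1.594⁶ = 1.2609 ÷ 16.40325 ≈ 0.077

0.077em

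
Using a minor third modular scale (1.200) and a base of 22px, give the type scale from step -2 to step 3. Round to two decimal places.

15.28px, 18.33px, 22.00px, 26.40px, 31.68px, 38.02px

Step -2: 22.0 ÷ 1.200² = 15.28
Step -1: 22.0 ÷ 1.200 = 18.33
Step 0: 22px
Step 1: 22.0 × 1.200 = 26.40
Step 2: 22.0 × 1.200² = 31.68
Step 3: 22.0 × 1.200³ = 38.02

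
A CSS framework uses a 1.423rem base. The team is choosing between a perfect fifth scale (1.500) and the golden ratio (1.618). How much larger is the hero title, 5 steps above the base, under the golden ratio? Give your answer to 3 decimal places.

4.974rem

Perfect fifth: 1.423 × 1.500⁵ = 10.80591rem
Golden ratio: 1.423 × 1.618⁵ = 15.77965rem
Difference: 15.77965 − 10.80591 = 4.97374rem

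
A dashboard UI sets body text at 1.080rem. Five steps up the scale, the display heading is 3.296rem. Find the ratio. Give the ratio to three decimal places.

1.250

The ratio satisfies 1.080 × r⁵ = 3.296, so r = (3.296 / 1.080)^(1/5).
r = 3.0519^(1/5) ≈ 1.2500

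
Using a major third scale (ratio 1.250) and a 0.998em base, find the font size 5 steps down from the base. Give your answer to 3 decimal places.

Every step multiplies by the scale ratio.
0.998 ÷ 1.250⁵ = 0.998 ÷ 3.05176 ≈ 0.327

0.327em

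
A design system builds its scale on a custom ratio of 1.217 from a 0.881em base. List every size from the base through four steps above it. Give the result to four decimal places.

0.8810em, 1.0722em, 1.3048em, 1.5880em, 1.9326em

Step 0: 0.881em
Step 1: 0.881 × 1.217 = 1.0722
Step 2: 0.881 × 1.217² = 1.3048
Step 3: 0.881 × 1.217³ = 1.5880
Step 4: 0.881 × 1.217⁴ = 1.9326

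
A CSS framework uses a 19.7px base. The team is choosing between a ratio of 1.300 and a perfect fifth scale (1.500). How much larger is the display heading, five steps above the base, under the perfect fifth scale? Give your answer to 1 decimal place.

76.5px

At 1.300: 19.7 × 1.300⁵ = 73.145px
Perfect fifth: 19.7 × 1.500⁵ = 149.597px
Difference: 149.597 − 73.145 = 76.452px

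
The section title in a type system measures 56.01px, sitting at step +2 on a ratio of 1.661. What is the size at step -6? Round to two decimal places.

0.97px

56.01 ÷ 1.661⁸ = 56.01 ÷ 57.93714 ≈ 0.967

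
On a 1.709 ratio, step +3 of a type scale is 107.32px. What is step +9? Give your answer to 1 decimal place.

The gap is 9 − (3) = 6 steps, so the factor is 1.709^6.
107.32 × 1.709⁶ = 107.32 × 24.91451 ≈ 2673.825

2673.8px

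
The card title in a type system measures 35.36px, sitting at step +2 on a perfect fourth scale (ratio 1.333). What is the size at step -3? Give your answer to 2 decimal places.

Moving from step +2 to step -3 is 5 steps down, so divide by r⁵.
35.36 ÷ 1.333⁵ = 35.36 ÷ 4.20873 ≈ 8.402

8.40px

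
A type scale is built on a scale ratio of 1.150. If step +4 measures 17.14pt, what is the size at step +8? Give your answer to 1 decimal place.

30.0pt

17.14 × 1.150⁴ = 17.14 × 1.74901 ≈ 29.978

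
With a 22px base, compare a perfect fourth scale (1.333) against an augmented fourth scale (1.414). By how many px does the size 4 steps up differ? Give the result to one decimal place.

18.5px

Perfect fourth: 22.0 × 1.333⁴ = 69.461px
Augmented fourth: 22.0 × 1.414⁴ = 87.947px
Difference: 87.947 − 69.461 = 18.486px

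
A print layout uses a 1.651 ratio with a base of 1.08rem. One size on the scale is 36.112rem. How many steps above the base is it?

1.651ⁿ = 36.112 / 1.08 = 33.4370
n = ln(33.4370) / ln(1.651) = 3.5097 / 0.5014 ≈ 7.00

7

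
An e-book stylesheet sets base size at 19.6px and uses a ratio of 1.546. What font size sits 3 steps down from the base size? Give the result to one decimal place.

Every step multiplies by the scale ratio.
19.6 ÷ 1.546³ = 19.6 ÷ 3.69512 ≈ 5.30

5.3px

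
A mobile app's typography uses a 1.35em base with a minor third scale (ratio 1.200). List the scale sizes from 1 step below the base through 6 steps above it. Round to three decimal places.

Step -1: 1.35 ÷ 1.200 = 1.125
Step 0: 1.35em
Step 1: 1.35 × 1.200 = 1.620
Step 2: 1.35 × 1.200² = 1.944
Step 3: 1.35 × 1.200³ = 2.333
Step 4: 1.35 × 1.200⁴ = 2.799
Step 5: 1.35 × 1.200⁵ = 3.359
Step 6: 1.35 × 1.200⁶ = 4.031

1.125em, 1.350em, 1.620em, 1.944em, 2.333em, 2.799em, 3.359em, 4.031em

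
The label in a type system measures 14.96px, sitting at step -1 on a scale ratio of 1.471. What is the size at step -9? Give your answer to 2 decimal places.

Moving from step -1 to step -9 is 8 steps down, so divide by r⁸.
14.96 ÷ 1.471⁸ = 14.96 ÷ 21.92307 ≈ 0.682

0.68px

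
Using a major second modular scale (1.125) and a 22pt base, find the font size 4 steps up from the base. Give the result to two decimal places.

35.24pt

22.0 × 1.125⁴ = 22.0 × 1.60181 ≈ 35.24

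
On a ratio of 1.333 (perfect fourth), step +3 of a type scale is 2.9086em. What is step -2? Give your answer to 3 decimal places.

0.691em

Moving from step +3 to step -2 is 5 steps down, so divide by r⁵.
2.9086 ÷ 1.333⁵ = 2.9086 ÷ 4.20873 ≈ 0.691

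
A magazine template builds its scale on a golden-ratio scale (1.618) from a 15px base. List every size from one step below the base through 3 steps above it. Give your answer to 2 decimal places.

Step -1: 15.0 ÷ 1.618 = 9.27
Step 0: 15px
Step 1: 15.0 × 1.618 = 24.27
Step 2: 15.0 × 1.618² = 39.27
Step 3: 15.0 × 1.618³ = 63.54

9.27px, 15.00px, 24.27px, 39.27px, 63.54px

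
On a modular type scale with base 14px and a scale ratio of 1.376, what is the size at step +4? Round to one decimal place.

50.2px

Every step multiplies by the scale ratio.
14.0 × 1.376⁴ = 14.0 × 3.58487 ≈ 50.19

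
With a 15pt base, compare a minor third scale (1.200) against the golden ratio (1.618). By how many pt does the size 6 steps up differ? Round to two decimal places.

Minor third: 15.0 × 1.200⁶ = 44.7898pt
Golden ratio: 15.0 × 1.618⁶ = 269.1302pt
Difference: 269.1302 − 44.7898 = 224.3404pt

224.34pt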